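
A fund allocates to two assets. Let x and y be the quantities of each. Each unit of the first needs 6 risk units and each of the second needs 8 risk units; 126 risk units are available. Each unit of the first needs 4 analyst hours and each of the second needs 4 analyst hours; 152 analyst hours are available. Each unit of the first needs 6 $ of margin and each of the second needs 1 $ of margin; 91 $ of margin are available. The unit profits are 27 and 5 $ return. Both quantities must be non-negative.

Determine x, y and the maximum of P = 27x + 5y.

Feasible corners and P = 27x + 5y:
  (0, 0) → P = 0
  (0, 63/4) → P = 315/4
  (91/6, 0) → P = 819/2
  (43/3, 5) → P = 412

The optimum lies where 6x + 8y = 126 and 6x + y = 91.
Solving simultaneously gives x = 43/3, y = 5.

x = 43/3, y = 5, maximum P = 412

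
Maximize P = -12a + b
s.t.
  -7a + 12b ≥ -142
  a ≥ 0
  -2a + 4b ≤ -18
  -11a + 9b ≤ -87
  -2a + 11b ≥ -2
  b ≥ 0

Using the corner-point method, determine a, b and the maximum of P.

The optimum lies where -2a + 4b = -18 and -2a + 11b = -2.
Solving simultaneously gives a = 95/7, b = 16/7.

a = 95/7, b = 16/7, maximum P = -1124/7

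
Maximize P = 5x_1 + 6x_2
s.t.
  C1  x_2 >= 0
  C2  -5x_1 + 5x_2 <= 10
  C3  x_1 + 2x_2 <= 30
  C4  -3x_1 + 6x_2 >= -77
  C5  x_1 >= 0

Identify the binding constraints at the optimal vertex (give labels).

C3 and C4

Extreme points and P = 5x_1 + 6x_2:
  (77/3, 0) → P = 385/3
  (0, 0) → P = 0
  (26/3, 32/3) → P = 322/3
  (0, 2) → P = 12
  (167/6, 13/12) → P = 437/3

The maximum is at (167/6, 13/12). Substituting into each constraint, equality holds for C3 and C4; the remaining constraints have slack.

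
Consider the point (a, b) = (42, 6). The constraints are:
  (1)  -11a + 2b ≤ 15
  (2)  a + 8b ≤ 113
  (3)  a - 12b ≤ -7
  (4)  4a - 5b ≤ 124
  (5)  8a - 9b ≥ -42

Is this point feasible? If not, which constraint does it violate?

Constraint (4): 4a - 5b = 138, which is not ≤ 124. All other constraints are satisfied.

not feasible — violates (4)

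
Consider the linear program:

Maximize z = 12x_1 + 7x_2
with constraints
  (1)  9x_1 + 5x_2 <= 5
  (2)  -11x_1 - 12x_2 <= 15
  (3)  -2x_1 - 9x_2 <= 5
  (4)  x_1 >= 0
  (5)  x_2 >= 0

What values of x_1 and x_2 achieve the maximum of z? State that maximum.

Corner points and z = 12x_1 + 7x_2:
  (0, 1) → z = 7
  (5/9, 0) → z = 20/3
  (0, 0) → z = 0

x_1 = 0, x_2 = 1, maximum z = 7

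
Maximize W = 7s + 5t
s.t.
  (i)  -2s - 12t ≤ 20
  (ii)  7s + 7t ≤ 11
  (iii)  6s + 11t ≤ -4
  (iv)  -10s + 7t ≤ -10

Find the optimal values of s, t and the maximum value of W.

Extreme points and W = 7s + 5t:
  (86/25, -56/25) → W = 322/25
  (-10/67, -110/67) → W = -620/67
  (41/76, -25/38) → W = 37/76

s = 86/25, t = -56/25, maximum W = 322/25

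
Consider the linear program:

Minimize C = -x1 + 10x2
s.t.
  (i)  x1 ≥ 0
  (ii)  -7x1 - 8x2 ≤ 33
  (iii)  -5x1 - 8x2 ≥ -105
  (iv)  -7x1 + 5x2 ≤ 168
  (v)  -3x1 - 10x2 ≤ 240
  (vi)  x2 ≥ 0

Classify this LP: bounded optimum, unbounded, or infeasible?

Vertices and C = -x1 + 10x2:
  (0, 105/8) → C = 525/4
  (0, 0) → C = 0
  (21, 0) → C = -21
The feasible region has finitely many vertices and no improving ray; the minimum is -21 at (21, 0).

bounded optimum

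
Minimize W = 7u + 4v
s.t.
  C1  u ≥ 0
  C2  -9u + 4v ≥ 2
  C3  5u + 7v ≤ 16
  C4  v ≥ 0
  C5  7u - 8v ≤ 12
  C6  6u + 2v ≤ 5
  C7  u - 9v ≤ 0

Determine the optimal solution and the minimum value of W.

u = 0, v = 1/2, minimum W = 2

Corner points and W = 7u + 4v:
  (0, 1/2) → W = 2
  (0, 16/7) → W = 64/7
  (8/21, 19/14) → W = 170/21
  (3/32, 71/32) → W = 305/32

At the optimal vertex, u = 0 and -9u + 4v = 2.
Solving simultaneously gives u = 0, v = 1/2.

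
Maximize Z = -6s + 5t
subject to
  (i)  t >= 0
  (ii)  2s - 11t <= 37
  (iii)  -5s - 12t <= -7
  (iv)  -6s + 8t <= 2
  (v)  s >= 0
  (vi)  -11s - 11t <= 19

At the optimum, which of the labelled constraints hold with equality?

Feasible corners and Z = -6s + 5t:
  (37/2, 0) → Z = -111
  (7/5, 0) → Z = -42/5
  (2/7, 13/28) → Z = 17/28
The feasible region is unbounded (it extends along (11, 2), (4, 3)), but Z strictly decreases along every unbounded feasible direction, so there is no improving ray and the maximum is attained at a vertex.

The maximum is at (2/7, 13/28). Substituting into each constraint, equality holds for (iii) and (iv); the remaining constraints have slack.

(iii) and (iv)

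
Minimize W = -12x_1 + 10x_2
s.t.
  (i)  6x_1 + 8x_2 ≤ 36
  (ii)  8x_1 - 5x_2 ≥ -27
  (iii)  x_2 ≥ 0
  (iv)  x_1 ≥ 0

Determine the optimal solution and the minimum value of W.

Vertices and W = -12x_1 + 10x_2:
  (6, 0) → W = -72
  (0, 9/2) → W = 45
  (0, 0) → W = 0

x_1 = 6, x_2 = 0, minimum W = -72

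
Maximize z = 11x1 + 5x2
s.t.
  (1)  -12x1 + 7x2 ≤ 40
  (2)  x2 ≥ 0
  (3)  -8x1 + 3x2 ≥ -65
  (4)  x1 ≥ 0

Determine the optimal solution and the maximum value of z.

x1 = 115/4, x2 = 55, maximum z = 2365/4

Extreme points and z = 11x1 + 5x2:
  (115/4, 55) → z = 2365/4
  (0, 40/7) → z = 200/7
  (65/8, 0) → z = 715/8
  (0, 0) → z = 0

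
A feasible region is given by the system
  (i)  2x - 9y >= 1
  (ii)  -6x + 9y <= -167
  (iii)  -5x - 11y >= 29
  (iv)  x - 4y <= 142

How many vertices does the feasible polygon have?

3

Pairwise boundary intersections that survive every other constraint:
  (1576/111, -1009/111)
  (-122/3, -137/3)
  (1446/31, -739/31)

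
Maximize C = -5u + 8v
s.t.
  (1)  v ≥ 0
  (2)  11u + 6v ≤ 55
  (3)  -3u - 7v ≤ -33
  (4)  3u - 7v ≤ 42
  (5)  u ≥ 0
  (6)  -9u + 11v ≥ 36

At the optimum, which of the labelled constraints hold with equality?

Feasible corners and C = -5u + 8v:
  (0, 55/6) → C = 220/3
  (389/175, 891/175) → C = 5183/175
  (0, 33/7) → C = 264/7
  (37/32, 135/32) → C = 895/32

The maximum is at (0, 55/6). Substituting into each constraint, equality holds for (2) and (5); the remaining constraints have slack.

(2) and (5)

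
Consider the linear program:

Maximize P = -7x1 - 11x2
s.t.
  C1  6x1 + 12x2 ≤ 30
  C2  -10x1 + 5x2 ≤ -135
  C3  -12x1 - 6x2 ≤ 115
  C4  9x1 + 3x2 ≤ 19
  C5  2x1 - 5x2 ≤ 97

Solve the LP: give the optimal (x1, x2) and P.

x1 = 19/4, x2 = -35/2, maximum P = 637/4

Corner points and P = -7x1 - 11x2:
  (20/3, -41/3) → P = 311/3
  (19/4, -35/2) → P = 637/4
  (386/51, -835/51) → P = 2161/17

The binding constraints are -10x1 + 5x2 = -135 and 2x1 - 5x2 = 97.
Solving simultaneously gives x1 = 19/4, x2 = -35/2.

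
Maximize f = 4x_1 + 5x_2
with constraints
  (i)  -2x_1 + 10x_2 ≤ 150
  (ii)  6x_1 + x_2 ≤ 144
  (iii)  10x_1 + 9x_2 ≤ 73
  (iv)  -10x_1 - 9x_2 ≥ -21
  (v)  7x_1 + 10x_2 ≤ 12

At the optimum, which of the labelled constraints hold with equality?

(iv) and (v)

Feasible corners and f = 4x_1 + 5x_2:
  (-46/3, 179/15) → f = -5/3
  (1275/44, -657/22) → f = -735/22
  (102/37, -27/37) → f = 273/37
The feasible region is unbounded (it extends along (1, -6), (-5, -1)), but f strictly decreases along every unbounded feasible direction, so there is no improving ray and the maximum is attained at a vertex.

The maximum is at (102/37, -27/37). Substituting into each constraint, equality holds for (iv) and (v); the remaining constraints have slack.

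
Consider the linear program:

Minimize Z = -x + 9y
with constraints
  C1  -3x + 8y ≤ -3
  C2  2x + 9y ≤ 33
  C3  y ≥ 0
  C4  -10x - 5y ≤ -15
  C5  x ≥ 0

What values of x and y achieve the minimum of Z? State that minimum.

x = 33/2, y = 0, minimum Z = -33/2

Corner points and Z = -x + 9y:
  (291/43, 93/43) → Z = 546/43
  (27/19, 3/19) → Z = 0
  (33/2, 0) → Z = -33/2
  (3/2, 0) → Z = -3/2

The optimum lies where 2x + 9y = 33 and y = 0.
Solving simultaneously gives x = 33/2, y = 0.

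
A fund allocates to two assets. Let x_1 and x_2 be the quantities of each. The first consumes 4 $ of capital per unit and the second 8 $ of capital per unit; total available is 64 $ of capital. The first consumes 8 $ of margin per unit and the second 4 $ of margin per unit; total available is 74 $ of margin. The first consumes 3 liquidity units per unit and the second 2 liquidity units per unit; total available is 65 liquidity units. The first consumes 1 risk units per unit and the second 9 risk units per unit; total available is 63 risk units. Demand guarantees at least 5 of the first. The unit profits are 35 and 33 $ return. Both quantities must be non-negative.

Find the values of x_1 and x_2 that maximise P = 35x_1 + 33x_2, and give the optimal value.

x_1 = 7, x_2 = 9/2, maximum P = 787/2

Corner points and P = 35x_1 + 33x_2:
  (37/4, 0) → P = 1295/4
  (5, 0) → P = 175
  (7, 9/2) → P = 787/2
  (5, 11/2) → P = 713/2

The optimum lies where 4x_1 + 8x_2 = 64 and 8x_1 + 4x_2 = 74.
Solving simultaneously gives x_1 = 7, x_2 = 9/2.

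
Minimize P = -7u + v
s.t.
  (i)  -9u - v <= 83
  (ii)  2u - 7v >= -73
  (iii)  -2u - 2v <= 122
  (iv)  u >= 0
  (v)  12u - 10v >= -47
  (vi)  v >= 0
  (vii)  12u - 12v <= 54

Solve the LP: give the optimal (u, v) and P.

u = 209/10, v = 82/5, minimum P = -1299/10

Corner points and P = -7u + v:
  (401/64, 391/32) → P = -2025/64
  (209/10, 82/5) → P = -1299/10
  (0, 47/10) → P = 47/10
  (0, 0) → P = 0
  (9/2, 0) → P = -63/2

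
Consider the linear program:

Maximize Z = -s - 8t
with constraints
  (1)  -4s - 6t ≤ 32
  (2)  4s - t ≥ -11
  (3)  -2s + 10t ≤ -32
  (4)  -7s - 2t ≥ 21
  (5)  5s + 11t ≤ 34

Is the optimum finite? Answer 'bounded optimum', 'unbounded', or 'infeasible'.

Corner points and Z = -s - 8t:
  (-32/13, -48/13) → Z = 32
  (-31/17, -70/17) → Z = 591/17
  (-73/37, -133/37) → Z = 1137/37
The feasible region has finitely many vertices and no improving ray; the maximum is 591/17 at (-31/17, -70/17).

bounded optimum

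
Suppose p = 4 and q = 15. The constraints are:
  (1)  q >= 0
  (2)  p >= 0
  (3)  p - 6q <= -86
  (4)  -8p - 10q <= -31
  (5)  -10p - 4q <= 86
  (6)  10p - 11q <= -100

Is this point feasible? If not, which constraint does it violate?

feasible

(1): 15 ≥ 0 ✓
(2): 4 ≥ 0 ✓
(3): -86 ≤ -86 ✓
(4): -182 ≤ -31 ✓
(5): -100 ≤ 86 ✓
(6): -125 ≤ -100 ✓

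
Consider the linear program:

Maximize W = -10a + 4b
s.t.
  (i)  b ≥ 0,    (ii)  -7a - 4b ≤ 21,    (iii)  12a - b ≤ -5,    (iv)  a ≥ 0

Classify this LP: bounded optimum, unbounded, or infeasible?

unbounded

From the feasible point (0, 5), moving in the direction (0, 1) keeps every constraint satisfied while W increases without bound.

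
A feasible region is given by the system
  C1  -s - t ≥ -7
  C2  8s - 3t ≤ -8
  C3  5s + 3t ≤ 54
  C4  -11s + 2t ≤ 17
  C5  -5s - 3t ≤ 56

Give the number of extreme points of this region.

3

Of the 9 pairwise boundary intersections, those satisfying every inequality are:
  (13/11, 64/11)
  (-3/13, 94/13)
  (-35/17, -48/17)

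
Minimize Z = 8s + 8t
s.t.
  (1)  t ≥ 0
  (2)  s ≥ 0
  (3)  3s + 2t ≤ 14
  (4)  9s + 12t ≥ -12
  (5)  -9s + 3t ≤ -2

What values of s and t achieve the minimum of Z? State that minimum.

s = 2/9, t = 0, minimum Z = 16/9

Feasible corners and Z = 8s + 8t:
  (14/3, 0) → Z = 112/3
  (2/9, 0) → Z = 16/9
  (46/27, 40/9) → Z = 1328/27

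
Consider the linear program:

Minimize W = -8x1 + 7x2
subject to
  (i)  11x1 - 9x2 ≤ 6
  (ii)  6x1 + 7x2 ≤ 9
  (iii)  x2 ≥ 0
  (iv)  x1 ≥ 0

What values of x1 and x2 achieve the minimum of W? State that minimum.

x1 = 6/11, x2 = 0, minimum W = -48/11

Feasible corners and W = -8x1 + 7x2:
  (123/131, 63/131) → W = -543/131
  (6/11, 0) → W = -48/11
  (0, 9/7) → W = 9
  (0, 0) → W = 0

At the optimal vertex, 11x1 - 9x2 = 6 and x2 = 0.
Solving simultaneously gives x1 = 6/11, x2 = 0.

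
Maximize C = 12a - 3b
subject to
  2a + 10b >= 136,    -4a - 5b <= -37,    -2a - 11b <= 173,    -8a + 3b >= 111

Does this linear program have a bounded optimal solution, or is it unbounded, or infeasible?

From the feasible point (-31/3, 47/3), moving in the direction (3, 8) keeps every constraint satisfied while C increases without bound.

unbounded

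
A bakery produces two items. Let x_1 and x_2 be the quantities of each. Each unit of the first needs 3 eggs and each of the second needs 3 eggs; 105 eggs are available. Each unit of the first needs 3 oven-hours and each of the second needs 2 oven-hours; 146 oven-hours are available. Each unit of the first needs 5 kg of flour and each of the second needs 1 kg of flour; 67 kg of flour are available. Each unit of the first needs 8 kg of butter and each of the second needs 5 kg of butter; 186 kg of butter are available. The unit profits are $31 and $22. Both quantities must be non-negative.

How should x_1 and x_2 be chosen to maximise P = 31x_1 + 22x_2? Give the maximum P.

x_1 = 11/3, x_2 = 94/3, maximum P = 803

Feasible corners and P = 31x_1 + 22x_2:
  (0, 0) → P = 0
  (0, 35) → P = 770
  (67/5, 0) → P = 2077/5
  (11/3, 94/3) → P = 803
  (149/17, 394/17) → P = 13287/17

The optimum lies where 3x_1 + 3x_2 = 105 and 8x_1 + 5x_2 = 186.
Solving simultaneously gives x_1 = 11/3, x_2 = 94/3.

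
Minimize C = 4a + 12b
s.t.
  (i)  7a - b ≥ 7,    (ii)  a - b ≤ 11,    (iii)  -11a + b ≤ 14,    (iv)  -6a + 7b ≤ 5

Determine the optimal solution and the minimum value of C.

a = -2/3, b = -35/3, minimum C = -428/3

The optimum lies where 7a - b = 7 and a - b = 11.
Solving simultaneously gives a = -2/3, b = -35/3.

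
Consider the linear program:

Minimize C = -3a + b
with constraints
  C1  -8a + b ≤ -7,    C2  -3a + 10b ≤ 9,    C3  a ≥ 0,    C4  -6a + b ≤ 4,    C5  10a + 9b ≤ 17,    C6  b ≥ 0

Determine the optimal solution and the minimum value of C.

The binding constraints are 10a + 9b = 17 and b = 0.
Solving simultaneously gives a = 17/10, b = 0.

a = 17/10, b = 0, minimum C = -51/10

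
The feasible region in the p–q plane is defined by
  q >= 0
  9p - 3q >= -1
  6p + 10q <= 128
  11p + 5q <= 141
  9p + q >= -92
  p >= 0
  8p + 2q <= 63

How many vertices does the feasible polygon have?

Intersecting each pair of boundary lines and keeping only the points that satisfy every inequality leaves:
  (0, 0)
  (63/8, 0)
  (187/54, 193/18)
  (0, 1/3)
  (11/2, 19/2)

5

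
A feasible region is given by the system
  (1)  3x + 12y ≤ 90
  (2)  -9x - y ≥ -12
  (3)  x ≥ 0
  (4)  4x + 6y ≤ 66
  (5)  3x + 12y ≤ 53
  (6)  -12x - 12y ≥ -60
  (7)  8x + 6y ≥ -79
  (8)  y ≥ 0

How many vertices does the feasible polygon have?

Of the 27 pairwise boundary intersections, those satisfying every inequality are:
  (7/8, 33/8)
  (4/3, 0)
  (0, 53/12)
  (0, 0)
  (7/9, 38/9)

5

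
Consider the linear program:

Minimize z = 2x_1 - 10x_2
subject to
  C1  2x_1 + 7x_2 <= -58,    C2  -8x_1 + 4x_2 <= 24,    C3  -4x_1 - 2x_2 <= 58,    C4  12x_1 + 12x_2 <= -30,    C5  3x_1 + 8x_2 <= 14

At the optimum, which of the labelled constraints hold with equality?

Extreme points and z = 2x_1 - 10x_2:
  (-25/4, -13/2) → z = 105/2
  (81/10, -53/5) → z = 611/5
  (-35/4, -23/2) → z = 195/2
The feasible region is unbounded (it extends along (1, -1), (1, -2)), but z strictly increases along every unbounded feasible direction, so there is no improving ray and the minimum is attained at a vertex.

The minimum is at (-25/4, -13/2). Substituting into each constraint, equality holds for C1 and C2; the remaining constraints have slack.

C1 and C2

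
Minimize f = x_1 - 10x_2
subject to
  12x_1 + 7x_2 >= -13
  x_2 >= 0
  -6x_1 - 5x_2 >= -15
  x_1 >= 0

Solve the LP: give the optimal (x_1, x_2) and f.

Vertices and f = x_1 - 10x_2:
  (5/2, 0) → f = 5/2
  (0, 0) → f = 0
  (0, 3) → f = -30

x_1 = 0, x_2 = 3, minimum f = -30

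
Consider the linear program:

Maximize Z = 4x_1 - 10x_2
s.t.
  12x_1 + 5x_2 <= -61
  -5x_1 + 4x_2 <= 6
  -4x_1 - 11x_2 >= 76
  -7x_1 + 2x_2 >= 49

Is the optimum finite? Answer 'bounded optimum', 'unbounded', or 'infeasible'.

From the feasible point (-92/9, -203/18), moving in the direction (-2, -7) keeps every constraint satisfied while Z increases without bound.

unbounded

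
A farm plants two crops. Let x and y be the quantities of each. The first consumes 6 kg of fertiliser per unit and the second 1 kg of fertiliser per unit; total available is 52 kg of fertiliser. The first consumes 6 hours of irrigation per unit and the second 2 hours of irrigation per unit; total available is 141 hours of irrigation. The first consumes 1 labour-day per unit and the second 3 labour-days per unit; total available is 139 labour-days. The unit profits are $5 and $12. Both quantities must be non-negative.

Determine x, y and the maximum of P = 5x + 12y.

x = 1, y = 46, maximum P = 557

Corner points and P = 5x + 12y:
  (0, 0) → P = 0
  (0, 139/3) → P = 556
  (26/3, 0) → P = 130/3
  (1, 46) → P = 557

At the optimal vertex, 6x + y = 52 and x + 3y = 139.
Solving simultaneously gives x = 1, y = 46.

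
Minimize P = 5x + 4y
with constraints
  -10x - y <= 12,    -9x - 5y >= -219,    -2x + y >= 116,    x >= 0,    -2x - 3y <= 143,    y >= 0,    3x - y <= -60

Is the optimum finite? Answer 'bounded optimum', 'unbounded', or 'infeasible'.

The boundaries -2x + y = 116 and x = 0 meet at (0, 116), but that point violates -9x - 5y ≥ -219. Every candidate vertex is excluded by some other constraint, so the feasible region is empty.

infeasible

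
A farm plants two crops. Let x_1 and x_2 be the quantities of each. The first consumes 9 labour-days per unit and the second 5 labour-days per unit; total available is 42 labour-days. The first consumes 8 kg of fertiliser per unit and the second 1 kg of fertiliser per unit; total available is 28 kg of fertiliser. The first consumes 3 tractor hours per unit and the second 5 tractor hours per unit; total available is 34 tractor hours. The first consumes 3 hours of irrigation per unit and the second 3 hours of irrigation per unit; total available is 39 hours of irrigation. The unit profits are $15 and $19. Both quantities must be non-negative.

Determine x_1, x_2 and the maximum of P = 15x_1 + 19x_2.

x_1 = 4/3, x_2 = 6, maximum P = 134

Feasible corners and P = 15x_1 + 19x_2:
  (0, 0) → P = 0
  (0, 34/5) → P = 646/5
  (7/2, 0) → P = 105/2
  (98/31, 84/31) → P = 3066/31
  (4/3, 6) → P = 134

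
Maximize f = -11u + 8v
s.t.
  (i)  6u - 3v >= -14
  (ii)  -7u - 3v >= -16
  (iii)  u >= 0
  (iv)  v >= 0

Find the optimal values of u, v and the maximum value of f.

Vertices and f = -11u + 8v:
  (2/13, 194/39) → f = 1486/39
  (0, 14/3) → f = 112/3
  (16/7, 0) → f = -176/7
  (0, 0) → f = 0

The binding constraints are 6u - 3v = -14 and -7u - 3v = -16.
Solving simultaneously gives u = 2/13, v = 194/39.

u = 2/13, v = 194/39, maximum f = 1486/39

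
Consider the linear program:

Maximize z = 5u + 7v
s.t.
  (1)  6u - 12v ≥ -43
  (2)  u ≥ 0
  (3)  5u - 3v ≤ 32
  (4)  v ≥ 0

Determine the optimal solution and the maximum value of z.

Extreme points and z = 5u + 7v:
  (0, 43/12) → z = 301/12
  (171/14, 407/42) → z = 2707/21
  (0, 0) → z = 0
  (32/5, 0) → z = 32

The binding constraints are 6u - 12v = -43 and 5u - 3v = 32.
Solving simultaneously gives u = 171/14, v = 407/42.

u = 171/14, v = 407/42, maximum z = 2707/21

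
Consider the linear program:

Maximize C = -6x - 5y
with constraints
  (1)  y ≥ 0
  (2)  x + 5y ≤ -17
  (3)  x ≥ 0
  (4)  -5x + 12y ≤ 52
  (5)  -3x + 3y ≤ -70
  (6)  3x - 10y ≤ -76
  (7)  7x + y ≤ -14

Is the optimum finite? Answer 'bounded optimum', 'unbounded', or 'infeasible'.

The boundaries 3x - 10y = -76 and 7x + y = -14 meet at (-216/73, 490/73), but that point violates x + 5y ≤ -17. Every candidate vertex is excluded by some other constraint, so the feasible region is empty.

infeasible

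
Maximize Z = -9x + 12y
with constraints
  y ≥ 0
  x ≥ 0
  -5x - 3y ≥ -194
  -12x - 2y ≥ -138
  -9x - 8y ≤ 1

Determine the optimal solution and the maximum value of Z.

Feasible corners and Z = -9x + 12y:
  (0, 0) → Z = 0
  (23/2, 0) → Z = -207/2
  (0, 194/3) → Z = 776
  (1, 63) → Z = 747

The binding constraints are x = 0 and -5x - 3y = -194.
Solving simultaneously gives x = 0, y = 194/3.

x = 0, y = 194/3, maximum Z = 776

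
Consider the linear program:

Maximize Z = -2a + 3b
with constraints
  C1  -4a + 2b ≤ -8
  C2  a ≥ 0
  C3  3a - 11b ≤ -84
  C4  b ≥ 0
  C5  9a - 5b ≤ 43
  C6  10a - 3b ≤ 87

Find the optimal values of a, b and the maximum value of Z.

a = 75/4, b = 67/2, maximum Z = 63

The binding constraints are -4a + 2b = -8 and 10a - 3b = 87.
Solving simultaneously gives a = 75/4, b = 67/2.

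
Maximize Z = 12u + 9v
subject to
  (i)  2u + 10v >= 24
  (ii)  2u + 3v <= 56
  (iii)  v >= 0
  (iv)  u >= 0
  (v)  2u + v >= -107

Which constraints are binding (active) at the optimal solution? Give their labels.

(ii) and (iii)

Corner points and Z = 12u + 9v:
  (12, 0) → Z = 144
  (0, 12/5) → Z = 108/5
  (28, 0) → Z = 336
  (0, 56/3) → Z = 168

The maximum is at (28, 0). Substituting into each constraint, equality holds for (ii) and (iii); the remaining constraints have slack.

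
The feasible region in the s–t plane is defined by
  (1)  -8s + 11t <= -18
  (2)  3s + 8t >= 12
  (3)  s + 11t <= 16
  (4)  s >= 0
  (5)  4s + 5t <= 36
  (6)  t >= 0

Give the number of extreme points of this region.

Pairwise boundary intersections that survive every other constraint:
  (276/97, 42/97)
  (34/9, 10/9)
  (4, 0)
  (316/39, 28/39)
  (9, 0)

5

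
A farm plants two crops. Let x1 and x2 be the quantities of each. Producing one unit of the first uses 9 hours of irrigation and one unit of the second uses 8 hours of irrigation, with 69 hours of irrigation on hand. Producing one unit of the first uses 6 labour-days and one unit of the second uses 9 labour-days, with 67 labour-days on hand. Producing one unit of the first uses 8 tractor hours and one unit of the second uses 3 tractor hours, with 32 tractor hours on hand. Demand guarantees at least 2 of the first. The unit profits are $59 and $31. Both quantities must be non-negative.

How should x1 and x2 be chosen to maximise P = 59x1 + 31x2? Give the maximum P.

x1 = 2, x2 = 16/3, maximum P = 850/3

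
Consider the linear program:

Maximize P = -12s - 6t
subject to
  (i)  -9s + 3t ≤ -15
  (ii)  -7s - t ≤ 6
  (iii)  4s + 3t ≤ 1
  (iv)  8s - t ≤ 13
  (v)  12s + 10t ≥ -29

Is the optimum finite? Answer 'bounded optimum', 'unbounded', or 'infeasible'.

Corner points and P = -12s - 6t:
  (16/13, -17/13) → P = -90/13
  (1/2, -7/2) → P = 15
  (10/7, -11/7) → P = -54/7
  (101/92, -97/23) → P = 279/23
The feasible region has finitely many vertices and no improving ray; the maximum is 15 at (1/2, -7/2).

bounded optimum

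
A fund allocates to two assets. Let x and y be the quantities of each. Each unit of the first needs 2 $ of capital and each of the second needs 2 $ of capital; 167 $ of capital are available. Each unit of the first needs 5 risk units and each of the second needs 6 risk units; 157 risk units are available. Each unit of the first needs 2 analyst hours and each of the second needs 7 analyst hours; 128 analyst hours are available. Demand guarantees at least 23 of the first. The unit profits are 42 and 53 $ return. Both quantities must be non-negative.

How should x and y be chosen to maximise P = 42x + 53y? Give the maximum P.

x = 23, y = 7, maximum P = 1337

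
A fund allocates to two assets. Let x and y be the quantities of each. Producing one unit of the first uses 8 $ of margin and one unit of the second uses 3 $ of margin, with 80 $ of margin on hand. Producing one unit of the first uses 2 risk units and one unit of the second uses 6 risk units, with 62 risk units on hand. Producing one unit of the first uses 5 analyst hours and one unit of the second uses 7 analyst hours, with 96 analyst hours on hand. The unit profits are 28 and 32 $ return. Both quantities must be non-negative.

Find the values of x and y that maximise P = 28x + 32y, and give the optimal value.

x = 7, y = 8, maximum P = 452

At the optimal vertex, 8x + 3y = 80 and 2x + 6y = 62.
Solving simultaneously gives x = 7, y = 8.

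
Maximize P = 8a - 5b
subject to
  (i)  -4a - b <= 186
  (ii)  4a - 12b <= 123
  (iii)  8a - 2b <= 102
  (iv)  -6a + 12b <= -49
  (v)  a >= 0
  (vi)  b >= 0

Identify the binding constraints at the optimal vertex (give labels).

Vertices and P = 8a - 5b:
  (563/42, 55/21) → P = 659/7
  (51/4, 0) → P = 102
  (49/6, 0) → P = 196/3

The maximum is at (51/4, 0). Substituting into each constraint, equality holds for (iii) and (vi); the remaining constraints have slack.

(iii) and (vi)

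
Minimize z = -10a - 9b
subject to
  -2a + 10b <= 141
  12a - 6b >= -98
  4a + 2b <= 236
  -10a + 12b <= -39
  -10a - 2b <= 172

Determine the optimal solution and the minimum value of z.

a = 1039/22, b = 259/11, minimum z = -7526/11

Corner points and z = -10a - 9b:
  (1039/22, 259/11) → z = -7526/11
  (1041/38, 372/19) → z = -8553/19
  (-993/70, -211/14) → z = 555/2
The feasible region is unbounded (it extends along (1, -5), (1, -2)), but z strictly increases along every unbounded feasible direction, so there is no improving ray and the minimum is attained at a vertex.

At the optimal vertex, -2a + 10b = 141 and 4a + 2b = 236.
Solving simultaneously gives a = 1039/22, b = 259/11.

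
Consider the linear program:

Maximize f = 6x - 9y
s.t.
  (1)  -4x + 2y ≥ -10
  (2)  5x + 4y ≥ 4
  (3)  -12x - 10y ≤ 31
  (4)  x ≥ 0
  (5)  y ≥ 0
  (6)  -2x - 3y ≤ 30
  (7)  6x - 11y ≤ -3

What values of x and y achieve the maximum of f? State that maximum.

x = 29/8, y = 9/4, maximum f = 3/2

Extreme points and f = 6x - 9y:
  (29/8, 9/4) → f = 3/2
  (0, 1) → f = -9
  (32/79, 39/79) → f = -159/79
The feasible region is unbounded (it extends along (0, 1), (1, 2)), but f strictly decreases along every unbounded feasible direction, so there is no improving ray and the maximum is attained at a vertex.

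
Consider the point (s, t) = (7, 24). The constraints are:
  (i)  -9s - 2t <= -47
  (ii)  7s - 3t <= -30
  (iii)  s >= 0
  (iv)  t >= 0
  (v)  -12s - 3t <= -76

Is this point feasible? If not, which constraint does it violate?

Constraint (ii): 7s - 3t = -23, which is not ≤ -30. All other constraints are satisfied.

not feasible — violates (ii)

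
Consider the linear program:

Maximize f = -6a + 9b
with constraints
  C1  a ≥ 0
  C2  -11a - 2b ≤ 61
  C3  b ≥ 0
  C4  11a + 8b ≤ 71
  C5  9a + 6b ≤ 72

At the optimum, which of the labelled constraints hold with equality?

Corner points and f = -6a + 9b:
  (0, 0) → f = 0
  (0, 71/8) → f = 639/8
  (71/11, 0) → f = -426/11

The maximum is at (0, 71/8). Substituting into each constraint, equality holds for C1 and C4; the remaining constraints have slack.

C1 and C4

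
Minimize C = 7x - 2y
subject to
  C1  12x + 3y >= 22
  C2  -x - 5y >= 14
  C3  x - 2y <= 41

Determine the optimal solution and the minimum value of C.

x = 8/3, y = -10/3, minimum C = 76/3

Feasible corners and C = 7x - 2y:
  (8/3, -10/3) → C = 76/3
  (167/27, -470/27) → C = 703/9
  (177/7, -55/7) → C = 1349/7

At the optimal vertex, 12x + 3y = 22 and -x - 5y = 14.
Solving simultaneously gives x = 8/3, y = -10/3.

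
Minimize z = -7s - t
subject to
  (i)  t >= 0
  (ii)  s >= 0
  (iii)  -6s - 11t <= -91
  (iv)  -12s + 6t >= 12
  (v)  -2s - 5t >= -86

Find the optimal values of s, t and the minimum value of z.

s = 19/3, t = 44/3, minimum z = -59

Feasible corners and z = -7s - t:
  (0, 91/11) → z = -91/11
  (0, 86/5) → z = -86/5
  (69/28, 97/14) → z = -677/28
  (19/3, 44/3) → z = -59

At the optimal vertex, -12s + 6t = 12 and -2s - 5t = -86.
Solving simultaneously gives s = 19/3, t = 44/3.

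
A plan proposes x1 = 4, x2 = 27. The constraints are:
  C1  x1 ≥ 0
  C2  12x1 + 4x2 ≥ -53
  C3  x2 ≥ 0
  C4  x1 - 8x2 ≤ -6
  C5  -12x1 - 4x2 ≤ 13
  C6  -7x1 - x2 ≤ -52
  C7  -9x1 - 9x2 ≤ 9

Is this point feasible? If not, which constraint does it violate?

C1: 4 ≥ 0 ✓
C2: 156 ≥ -53 ✓
C3: 27 ≥ 0 ✓
C4: -212 ≤ -6 ✓
C5: -156 ≤ 13 ✓
C6: -55 ≤ -52 ✓
C7: -279 ≤ 9 ✓

feasible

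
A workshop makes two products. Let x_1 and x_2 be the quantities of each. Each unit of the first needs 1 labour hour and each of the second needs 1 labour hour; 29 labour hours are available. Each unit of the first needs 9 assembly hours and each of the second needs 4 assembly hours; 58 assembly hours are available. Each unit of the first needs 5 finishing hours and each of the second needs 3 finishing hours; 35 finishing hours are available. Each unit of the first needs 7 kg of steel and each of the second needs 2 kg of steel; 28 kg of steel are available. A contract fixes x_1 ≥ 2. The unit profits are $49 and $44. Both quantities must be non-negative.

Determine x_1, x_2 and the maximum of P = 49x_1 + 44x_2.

Feasible corners and P = 49x_1 + 44x_2:
  (4, 0) → P = 196
  (2, 0) → P = 98
  (2, 7) → P = 406

x_1 = 2, x_2 = 7, maximum P = 406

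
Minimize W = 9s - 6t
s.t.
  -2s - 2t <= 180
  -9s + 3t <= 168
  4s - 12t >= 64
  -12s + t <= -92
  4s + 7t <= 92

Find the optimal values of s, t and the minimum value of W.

Corner points and W = 9s - 6t:
  (2/13, -1172/13) → W = 7050/13
  (52/7, -20/7) → W = 84
  (388/19, 28/19) → W = 3324/19
The feasible region is unbounded (it extends along (1, -1), (7, -4)), but W strictly increases along every unbounded feasible direction, so there is no improving ray and the minimum is attained at a vertex.

s = 52/7, t = -20/7, minimum W = 84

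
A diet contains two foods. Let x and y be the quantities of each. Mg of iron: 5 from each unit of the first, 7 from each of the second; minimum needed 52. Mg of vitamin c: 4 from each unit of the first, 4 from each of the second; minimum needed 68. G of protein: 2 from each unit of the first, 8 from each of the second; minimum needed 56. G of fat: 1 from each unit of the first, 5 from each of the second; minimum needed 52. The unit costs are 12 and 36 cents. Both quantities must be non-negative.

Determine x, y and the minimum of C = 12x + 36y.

Vertices and C = 12x + 36y:
  (0, 17) → C = 612
  (52, 0) → C = 624
  (33/4, 35/4) → C = 414
The feasible region is unbounded (it extends along (0, 1), (1, 0)), but C strictly increases along every unbounded feasible direction, so there is no improving ray and the minimum is attained at a vertex.

At the optimal vertex, 4x + 4y = 68 and x + 5y = 52.
Solving simultaneously gives x = 33/4, y = 35/4.

x = 33/4, y = 35/4, minimum C = 414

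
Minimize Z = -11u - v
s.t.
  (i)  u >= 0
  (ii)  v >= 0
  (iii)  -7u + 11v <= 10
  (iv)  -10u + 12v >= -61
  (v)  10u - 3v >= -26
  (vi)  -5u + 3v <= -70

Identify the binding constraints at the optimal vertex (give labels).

Feasible corners and Z = -11u - v:
  (791/26, 527/26) → Z = -4614/13
  (400/17, 270/17) → Z = -4670/17
  (219/10, 79/6) → Z = -3811/15

The minimum is at (791/26, 527/26). Substituting into each constraint, equality holds for (iii) and (iv); the remaining constraints have slack.

(iii) and (iv)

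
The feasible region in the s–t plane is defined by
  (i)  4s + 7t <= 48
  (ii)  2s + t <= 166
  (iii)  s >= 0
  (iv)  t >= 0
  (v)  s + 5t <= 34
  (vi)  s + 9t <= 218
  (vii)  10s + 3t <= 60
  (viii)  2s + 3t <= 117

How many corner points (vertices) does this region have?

Of the 28 pairwise boundary intersections, those satisfying every inequality are:
  (2/13, 88/13)
  (138/29, 120/29)
  (0, 0)
  (0, 34/5)
  (6, 0)

5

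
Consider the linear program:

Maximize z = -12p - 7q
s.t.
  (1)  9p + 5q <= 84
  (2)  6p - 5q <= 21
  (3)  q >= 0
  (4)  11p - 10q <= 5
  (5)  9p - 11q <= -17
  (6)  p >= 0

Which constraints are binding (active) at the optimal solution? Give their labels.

(5) and (6)

Extreme points and z = -12p - 7q:
  (839/144, 101/16) → z = -5477/48
  (0, 84/5) → z = -588/5
  (0, 17/11) → z = -119/11

The maximum is at (0, 17/11). Substituting into each constraint, equality holds for (5) and (6); the remaining constraints have slack.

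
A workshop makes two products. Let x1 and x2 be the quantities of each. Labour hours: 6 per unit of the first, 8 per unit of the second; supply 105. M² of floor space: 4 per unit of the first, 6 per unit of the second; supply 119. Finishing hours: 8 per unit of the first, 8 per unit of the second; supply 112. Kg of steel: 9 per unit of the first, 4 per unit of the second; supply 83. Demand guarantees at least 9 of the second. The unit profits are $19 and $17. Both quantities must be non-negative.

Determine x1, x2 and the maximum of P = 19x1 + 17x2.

x1 = 5, x2 = 9, maximum P = 248

The binding constraints are 8x1 + 8x2 = 112 and x2 = 9.
Solving simultaneously gives x1 = 5, x2 = 9.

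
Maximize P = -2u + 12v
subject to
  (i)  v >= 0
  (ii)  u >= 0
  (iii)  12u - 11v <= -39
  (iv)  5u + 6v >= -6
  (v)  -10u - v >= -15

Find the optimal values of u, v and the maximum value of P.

u = 0, v = 15, maximum P = 180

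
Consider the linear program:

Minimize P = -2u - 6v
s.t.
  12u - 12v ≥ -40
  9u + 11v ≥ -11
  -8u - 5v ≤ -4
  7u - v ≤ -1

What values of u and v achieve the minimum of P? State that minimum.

u = 7/18, v = 67/18, minimum P = -208/9

Feasible corners and P = -2u - 6v:
  (-38/39, 92/39) → P = -476/39
  (7/18, 67/18) → P = -208/9
  (-1/43, 36/43) → P = -214/43

At the optimal vertex, 12u - 12v = -40 and 7u - v = -1.
Solving simultaneously gives u = 7/18, v = 67/18.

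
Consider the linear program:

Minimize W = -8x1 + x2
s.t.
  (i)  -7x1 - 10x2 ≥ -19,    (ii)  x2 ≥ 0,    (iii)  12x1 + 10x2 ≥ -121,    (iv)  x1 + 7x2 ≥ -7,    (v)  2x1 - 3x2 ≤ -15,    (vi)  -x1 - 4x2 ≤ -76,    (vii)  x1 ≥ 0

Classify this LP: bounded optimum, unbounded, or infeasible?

infeasible

The boundaries 2x1 - 3x2 = -15 and -x1 - 4x2 = -76 meet at (168/11, 167/11), but that point violates -7x1 - 10x2 ≥ -19. Every candidate vertex is excluded by some other constraint, so the feasible region is empty.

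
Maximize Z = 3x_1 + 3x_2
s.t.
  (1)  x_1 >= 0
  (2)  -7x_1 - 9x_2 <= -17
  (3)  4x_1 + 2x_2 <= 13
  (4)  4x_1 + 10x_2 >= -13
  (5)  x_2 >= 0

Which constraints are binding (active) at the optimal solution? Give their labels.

Corner points and Z = 3x_1 + 3x_2:
  (0, 17/9) → Z = 17/3
  (0, 13/2) → Z = 39/2
  (17/7, 0) → Z = 51/7
  (13/4, 0) → Z = 39/4

The maximum is at (0, 13/2). Substituting into each constraint, equality holds for (1) and (3); the remaining constraints have slack.

(1) and (3)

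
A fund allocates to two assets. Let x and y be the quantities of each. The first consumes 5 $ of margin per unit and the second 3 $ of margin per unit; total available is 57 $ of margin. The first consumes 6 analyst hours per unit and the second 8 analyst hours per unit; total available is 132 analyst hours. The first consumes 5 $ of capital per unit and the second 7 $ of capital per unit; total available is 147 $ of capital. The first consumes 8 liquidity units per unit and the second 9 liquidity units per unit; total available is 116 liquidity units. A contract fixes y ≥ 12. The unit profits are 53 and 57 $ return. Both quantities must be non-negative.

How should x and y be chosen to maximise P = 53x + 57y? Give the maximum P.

Corner points and P = 53x + 57y:
  (0, 116/9) → P = 2204/3
  (0, 12) → P = 684
  (1, 12) → P = 737

x = 1, y = 12, maximum P = 737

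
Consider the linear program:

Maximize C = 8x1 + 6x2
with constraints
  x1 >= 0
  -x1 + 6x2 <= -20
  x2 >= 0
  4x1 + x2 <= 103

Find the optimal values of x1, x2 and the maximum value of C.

At the optimal vertex, -x1 + 6x2 = -20 and 4x1 + x2 = 103.
Solving simultaneously gives x1 = 638/25, x2 = 23/25.

x1 = 638/25, x2 = 23/25, maximum C = 5242/25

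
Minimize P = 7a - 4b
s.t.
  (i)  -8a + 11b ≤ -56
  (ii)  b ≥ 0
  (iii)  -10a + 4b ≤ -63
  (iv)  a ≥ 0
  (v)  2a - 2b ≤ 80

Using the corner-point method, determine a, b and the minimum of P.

Corner points and P = 7a - 4b:
  (7, 0) → P = 49
  (128, 88) → P = 544
  (40, 0) → P = 280

a = 7, b = 0, minimum P = 49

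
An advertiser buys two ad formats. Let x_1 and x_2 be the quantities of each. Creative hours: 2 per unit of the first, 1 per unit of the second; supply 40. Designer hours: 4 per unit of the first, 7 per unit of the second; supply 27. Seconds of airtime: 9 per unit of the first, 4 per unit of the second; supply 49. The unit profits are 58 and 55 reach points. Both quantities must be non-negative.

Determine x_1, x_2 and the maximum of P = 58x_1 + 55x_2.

x_1 = 5, x_2 = 1, maximum P = 345

Feasible corners and P = 58x_1 + 55x_2:
  (0, 0) → P = 0
  (0, 27/7) → P = 1485/7
  (49/9, 0) → P = 2842/9
  (5, 1) → P = 345

The optimum lies where 4x_1 + 7x_2 = 27 and 9x_1 + 4x_2 = 49.
Solving simultaneously gives x_1 = 5, x_2 = 1.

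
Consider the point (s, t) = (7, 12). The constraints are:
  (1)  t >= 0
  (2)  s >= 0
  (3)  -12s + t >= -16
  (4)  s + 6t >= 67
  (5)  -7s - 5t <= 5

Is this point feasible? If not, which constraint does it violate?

Constraint (3): -12s + t = -72, which is not ≥ -16. All other constraints are satisfied.

not feasible — violates (3)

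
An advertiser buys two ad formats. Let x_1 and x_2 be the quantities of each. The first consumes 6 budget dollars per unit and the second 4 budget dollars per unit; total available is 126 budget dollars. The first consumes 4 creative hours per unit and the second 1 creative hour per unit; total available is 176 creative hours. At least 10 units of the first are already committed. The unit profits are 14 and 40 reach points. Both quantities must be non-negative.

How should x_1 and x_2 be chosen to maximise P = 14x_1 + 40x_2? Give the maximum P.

Corner points and P = 14x_1 + 40x_2:
  (21, 0) → P = 294
  (10, 0) → P = 140
  (10, 33/2) → P = 800

x_1 = 10, x_2 = 33/2, maximum P = 800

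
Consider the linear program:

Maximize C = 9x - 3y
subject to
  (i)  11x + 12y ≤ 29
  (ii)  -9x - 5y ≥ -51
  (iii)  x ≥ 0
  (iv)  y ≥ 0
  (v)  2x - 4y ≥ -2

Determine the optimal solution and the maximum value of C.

x = 29/11, y = 0, maximum C = 261/11

Feasible corners and C = 9x - 3y:
  (29/11, 0) → C = 261/11
  (23/17, 20/17) → C = 147/17
  (0, 0) → C = 0
  (0, 1/2) → C = -3/2

At the optimal vertex, 11x + 12y = 29 and y = 0.
Solving simultaneously gives x = 29/11, y = 0.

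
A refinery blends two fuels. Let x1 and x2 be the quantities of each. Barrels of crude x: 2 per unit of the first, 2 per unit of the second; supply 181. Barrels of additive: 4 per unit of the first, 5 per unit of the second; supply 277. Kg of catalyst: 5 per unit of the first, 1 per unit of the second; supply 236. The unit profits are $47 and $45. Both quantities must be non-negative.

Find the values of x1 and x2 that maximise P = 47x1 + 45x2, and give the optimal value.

Extreme points and P = 47x1 + 45x2:
  (0, 0) → P = 0
  (0, 277/5) → P = 2493
  (236/5, 0) → P = 11092/5
  (43, 21) → P = 2966

The optimum lies where 4x1 + 5x2 = 277 and 5x1 + x2 = 236.
Solving simultaneously gives x1 = 43, x2 = 21.

x1 = 43, x2 = 21, maximum P = 2966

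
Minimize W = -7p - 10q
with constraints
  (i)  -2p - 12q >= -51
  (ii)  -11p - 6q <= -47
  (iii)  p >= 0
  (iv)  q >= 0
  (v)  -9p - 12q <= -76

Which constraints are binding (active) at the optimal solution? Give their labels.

(i) and (iv)

Corner points and W = -7p - 10q:
  (51/2, 0) → W = -357/2
  (25/7, 307/84) → W = -2585/42
  (76/9, 0) → W = -532/9

The minimum is at (51/2, 0). Substituting into each constraint, equality holds for (i) and (iv); the remaining constraints have slack.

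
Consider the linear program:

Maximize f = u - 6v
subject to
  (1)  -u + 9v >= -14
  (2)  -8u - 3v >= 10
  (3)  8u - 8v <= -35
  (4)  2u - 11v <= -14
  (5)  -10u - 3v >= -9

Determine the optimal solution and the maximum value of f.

u = -40, v = -6, maximum f = -4

Vertices and f = u - 6v:
  (-40, -6) → f = -4
  (-185/88, 25/11) → f = -1385/88
  (-91/24, 7/12) → f = -175/24
The feasible region is unbounded (it extends along (-3, 8), (-9, -1)), but f strictly decreases along every unbounded feasible direction, so there is no improving ray and the maximum is attained at a vertex.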